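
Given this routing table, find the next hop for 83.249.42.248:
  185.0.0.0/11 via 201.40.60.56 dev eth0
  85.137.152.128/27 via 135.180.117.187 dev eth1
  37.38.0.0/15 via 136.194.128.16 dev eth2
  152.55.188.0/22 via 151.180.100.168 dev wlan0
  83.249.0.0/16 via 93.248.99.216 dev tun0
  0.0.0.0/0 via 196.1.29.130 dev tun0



Longest prefix match for 83.249.42.248:
  /11 185.0.0.0: no
  /27 85.137.152.128: no
  /15 37.38.0.0: no
  /22 152.55.188.0: no
  /16 83.249.0.0: MATCH
  /0 0.0.0.0: MATCH
Selected: next-hop 93.248.99.216 via tun0 (matched /16)


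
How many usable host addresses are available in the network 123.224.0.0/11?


Host bits = 32 - 11 = 21
Total addresses = 2^21 = 2097152
Usable = total - 2 (network and broadcast)
Usable hosts: 2097150


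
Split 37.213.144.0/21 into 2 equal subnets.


New prefix = 21 + 1 = 22
Each subnet has 1024 addresses
  37.213.144.0/22
  37.213.148.0/22
Subnets: 37.213.144.0/22, 37.213.148.0/22


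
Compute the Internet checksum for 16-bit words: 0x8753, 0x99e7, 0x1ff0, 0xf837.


Sum all words (with carry folding):
+ 0x8753 = 0x8753
+ 0x99e7 = 0x213b
+ 0x1ff0 = 0x412b
+ 0xf837 = 0x3963
One's complement: ~0x3963
Checksum = 0xc69c


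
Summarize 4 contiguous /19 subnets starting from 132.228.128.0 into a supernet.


Original prefix: /19
Number of subnets: 4 = 2^2
New prefix = 19 - 2 = 17
Supernet: 132.228.128.0/17


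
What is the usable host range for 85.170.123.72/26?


Network: 85.170.123.64
Broadcast: 85.170.123.127
First usable = network + 1
Last usable = broadcast - 1
Range: 85.170.123.65 to 85.170.123.126


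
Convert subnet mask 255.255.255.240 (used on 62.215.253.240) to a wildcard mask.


Subnet mask: 255.255.255.240
Wildcard = 255.255.255.255 - subnet mask
255 - 255 = 0
255 - 255 = 0
255 - 255 = 0
255 - 240 = 15
Wildcard: 0.0.0.15


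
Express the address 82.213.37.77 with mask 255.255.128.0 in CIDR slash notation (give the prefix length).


Binary: 11111111.11111111.10000000.00000000
Count leading 1s
Prefix: /17


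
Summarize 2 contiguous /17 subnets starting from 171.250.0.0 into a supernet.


Original prefix: /17
Number of subnets: 2 = 2^1
New prefix = 17 - 1 = 16
Supernet: 171.250.0.0/16


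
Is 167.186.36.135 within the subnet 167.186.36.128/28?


Subnet network: 167.186.36.128
Test IP AND mask: 167.186.36.128
Yes, 167.186.36.135 is in 167.186.36.128/28


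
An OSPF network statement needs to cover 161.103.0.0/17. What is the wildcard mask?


Subnet mask: 255.255.128.0
Wildcard = 255.255.255.255 - subnet mask
255 - 255 = 0
255 - 255 = 0
255 - 128 = 127
255 - 0 = 255
Wildcard: 0.0.127.255


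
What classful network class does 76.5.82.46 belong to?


First octet: 76
Binary: 01001100
0xxxxxxx -> Class A (1-126)
Class A, default mask 255.0.0.0 (/8)


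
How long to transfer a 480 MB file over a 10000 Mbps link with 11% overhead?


Effective throughput = 10000 * (1 - 11/100) = 8900 Mbps
File size in Mb = 480 * 8 = 3840 Mb
Time = 3840 / 8900
Time = 0.4315 seconds


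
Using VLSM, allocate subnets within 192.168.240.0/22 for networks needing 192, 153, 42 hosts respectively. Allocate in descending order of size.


192 hosts -> /24 (254 usable): 192.168.240.0/24
153 hosts -> /24 (254 usable): 192.168.241.0/24
42 hosts -> /26 (62 usable): 192.168.242.0/26
Allocation: 192.168.240.0/24 (192 hosts, 254 usable); 192.168.241.0/24 (153 hosts, 254 usable); 192.168.242.0/26 (42 hosts, 62 usable)


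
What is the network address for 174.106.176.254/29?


IP:   10101110.01101010.10110000.11111110
Mask: 11111111.11111111.11111111.11111000
AND operation:
Net:  10101110.01101010.10110000.11111000
Network: 174.106.176.248/29


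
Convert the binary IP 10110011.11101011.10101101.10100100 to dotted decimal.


10110011 = 179
11101011 = 235
10101101 = 173
10100100 = 164
IP: 179.235.173.164


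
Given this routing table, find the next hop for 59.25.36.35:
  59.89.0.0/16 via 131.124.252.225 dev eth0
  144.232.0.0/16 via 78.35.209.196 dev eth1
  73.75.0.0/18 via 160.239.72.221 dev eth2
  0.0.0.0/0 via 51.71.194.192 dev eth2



Longest prefix match for 59.25.36.35:
  /16 59.89.0.0: no
  /16 144.232.0.0: no
  /18 73.75.0.0: no
  /0 0.0.0.0: MATCH
Selected: next-hop 51.71.194.192 via eth2 (matched /0)


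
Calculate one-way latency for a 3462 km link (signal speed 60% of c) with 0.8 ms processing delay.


Speed = 0.6 * 3e5 km/s = 180000 km/s
Propagation delay = 3462 / 180000 = 0.0192 s = 19.2333 ms
Processing delay = 0.8 ms
Total one-way latency = 20.0333 ms


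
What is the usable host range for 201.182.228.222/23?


Network: 201.182.228.0
Broadcast: 201.182.229.255
First usable = network + 1
Last usable = broadcast - 1
Range: 201.182.228.1 to 201.182.229.254


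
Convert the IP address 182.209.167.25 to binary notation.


182 = 10110110
209 = 11010001
167 = 10100111
25 = 00011001
Binary: 10110110.11010001.10100111.00011001


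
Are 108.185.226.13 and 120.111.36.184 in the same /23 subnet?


Mask: 255.255.254.0
108.185.226.13 AND mask = 108.185.226.0
120.111.36.184 AND mask = 120.111.36.0
No, different subnets (108.185.226.0 vs 120.111.36.0)


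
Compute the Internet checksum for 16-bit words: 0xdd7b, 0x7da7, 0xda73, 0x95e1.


Sum all words (with carry folding):
+ 0xdd7b = 0xdd7b
+ 0x7da7 = 0x5b23
+ 0xda73 = 0x3597
+ 0x95e1 = 0xcb78
One's complement: ~0xcb78
Checksum = 0x3487


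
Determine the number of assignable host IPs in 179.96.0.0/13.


Host bits = 32 - 13 = 19
Total addresses = 2^19 = 524288
Usable = total - 2 (network and broadcast)
Usable hosts: 524286


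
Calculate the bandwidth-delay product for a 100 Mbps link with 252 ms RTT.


BDP = bandwidth * RTT
= 100 Mbps * 252 ms
= 100 * 1e6 * 252 / 1000 bits
= 25200000 bits
= 3150000 bytes
= 3076.1719 KB
BDP = 25200000 bits (3150000 bytes)


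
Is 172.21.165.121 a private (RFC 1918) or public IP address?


RFC 1918 private ranges:
  10.0.0.0/8 (10.0.0.0 - 10.255.255.255)
  172.16.0.0/12 (172.16.0.0 - 172.31.255.255)
  192.168.0.0/16 (192.168.0.0 - 192.168.255.255)
Private (in 172.16.0.0/12)


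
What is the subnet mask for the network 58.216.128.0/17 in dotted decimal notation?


/17 means 17 network bits, 15 host bits
Binary: 11111111111111111000000000000000
Mask: 255.255.128.0


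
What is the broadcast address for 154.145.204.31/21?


Network: 154.145.200.0/21
Host bits = 11
Set all host bits to 1:
Broadcast: 154.145.207.255


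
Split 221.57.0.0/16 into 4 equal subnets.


New prefix = 16 + 2 = 18
Each subnet has 16384 addresses
  221.57.0.0/18
  221.57.64.0/18
  221.57.128.0/18
  221.57.192.0/18
Subnets: 221.57.0.0/18, 221.57.64.0/18, 221.57.128.0/18, 221.57.192.0/18


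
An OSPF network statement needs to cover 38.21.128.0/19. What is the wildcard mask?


Subnet mask: 255.255.224.0
Wildcard = 255.255.255.255 - subnet mask
255 - 255 = 0
255 - 255 = 0
255 - 224 = 31
255 - 0 = 255
Wildcard: 0.0.31.255


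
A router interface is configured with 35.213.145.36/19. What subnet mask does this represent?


/19 means 19 network bits, 13 host bits
Binary: 11111111111111111110000000000000
Mask: 255.255.224.0


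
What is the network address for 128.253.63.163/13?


IP:   10000000.11111101.00111111.10100011
Mask: 11111111.11111000.00000000.00000000
AND operation:
Net:  10000000.11111000.00000000.00000000
Network: 128.248.0.0/13


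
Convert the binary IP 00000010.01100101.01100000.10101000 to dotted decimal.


00000010 = 2
01100101 = 101
01100000 = 96
10101000 = 168
IP: 2.101.96.168


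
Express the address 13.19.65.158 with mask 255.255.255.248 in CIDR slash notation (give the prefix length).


Binary: 11111111.11111111.11111111.11111000
Count leading 1s
Prefix: /29


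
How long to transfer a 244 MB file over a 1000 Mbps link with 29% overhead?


Effective throughput = 1000 * (1 - 29/100) = 710 Mbps
File size in Mb = 244 * 8 = 1952 Mb
Time = 1952 / 710
Time = 2.7493 seconds


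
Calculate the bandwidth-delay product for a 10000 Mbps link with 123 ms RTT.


BDP = bandwidth * RTT
= 10000 Mbps * 123 ms
= 10000 * 1e6 * 123 / 1000 bits
= 1230000000 bits
= 153750000 bytes
= 150146.4844 KB
BDP = 1230000000 bits (153750000 bytes)


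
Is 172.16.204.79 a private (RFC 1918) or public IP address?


RFC 1918 private ranges:
  10.0.0.0/8 (10.0.0.0 - 10.255.255.255)
  172.16.0.0/12 (172.16.0.0 - 172.31.255.255)
  192.168.0.0/16 (192.168.0.0 - 192.168.255.255)
Private (in 172.16.0.0/12)


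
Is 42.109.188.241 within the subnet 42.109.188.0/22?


Subnet network: 42.109.188.0
Test IP AND mask: 42.109.188.0
Yes, 42.109.188.241 is in 42.109.188.0/22


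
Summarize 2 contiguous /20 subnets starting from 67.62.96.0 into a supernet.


Original prefix: /20
Number of subnets: 2 = 2^1
New prefix = 20 - 1 = 19
Supernet: 67.62.96.0/19


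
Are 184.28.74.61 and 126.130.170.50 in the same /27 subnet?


Mask: 255.255.255.224
184.28.74.61 AND mask = 184.28.74.32
126.130.170.50 AND mask = 126.130.170.32
No, different subnets (184.28.74.32 vs 126.130.170.32)


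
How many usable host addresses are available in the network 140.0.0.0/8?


Host bits = 32 - 8 = 24
Total addresses = 2^24 = 16777216
Usable = total - 2 (network and broadcast)
Usable hosts: 16777214


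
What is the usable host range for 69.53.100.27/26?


Network: 69.53.100.0
Broadcast: 69.53.100.63
First usable = network + 1
Last usable = broadcast - 1
Range: 69.53.100.1 to 69.53.100.62


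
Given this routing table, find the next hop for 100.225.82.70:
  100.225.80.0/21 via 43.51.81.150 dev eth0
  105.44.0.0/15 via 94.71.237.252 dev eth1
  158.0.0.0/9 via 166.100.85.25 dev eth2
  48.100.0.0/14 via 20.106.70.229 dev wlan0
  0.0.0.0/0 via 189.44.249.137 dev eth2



Longest prefix match for 100.225.82.70:
  /21 100.225.80.0: MATCH
  /15 105.44.0.0: no
  /9 158.0.0.0: no
  /14 48.100.0.0: no
  /0 0.0.0.0: MATCH
Selected: next-hop 43.51.81.150 via eth0 (matched /21)


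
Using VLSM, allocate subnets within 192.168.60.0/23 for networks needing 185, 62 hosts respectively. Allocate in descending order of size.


185 hosts -> /24 (254 usable): 192.168.60.0/24
62 hosts -> /26 (62 usable): 192.168.61.0/26
Allocation: 192.168.60.0/24 (185 hosts, 254 usable); 192.168.61.0/26 (62 hosts, 62 usable)


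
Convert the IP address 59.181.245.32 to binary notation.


59 = 00111011
181 = 10110101
245 = 11110101
32 = 00100000
Binary: 00111011.10110101.11110101.00100000


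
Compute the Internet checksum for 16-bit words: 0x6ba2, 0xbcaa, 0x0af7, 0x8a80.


Sum all words (with carry folding):
+ 0x6ba2 = 0x6ba2
+ 0xbcaa = 0x284d
+ 0x0af7 = 0x3344
+ 0x8a80 = 0xbdc4
One's complement: ~0xbdc4
Checksum = 0x423b


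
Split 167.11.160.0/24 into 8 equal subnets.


New prefix = 24 + 3 = 27
Each subnet has 32 addresses
  167.11.160.0/27
  167.11.160.32/27
  167.11.160.64/27
  167.11.160.96/27
  167.11.160.128/27
  167.11.160.160/27
  167.11.160.192/27
  167.11.160.224/27
Subnets: 167.11.160.0/27, 167.11.160.32/27, 167.11.160.64/27, 167.11.160.96/27, 167.11.160.128/27, 167.11.160.160/27, 167.11.160.192/27, 167.11.160.224/27


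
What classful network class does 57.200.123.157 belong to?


First octet: 57
Binary: 00111001
0xxxxxxx -> Class A (1-126)
Class A, default mask 255.0.0.0 (/8)


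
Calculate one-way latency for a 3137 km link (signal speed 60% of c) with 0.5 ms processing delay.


Speed = 0.6 * 3e5 km/s = 180000 km/s
Propagation delay = 3137 / 180000 = 0.0174 s = 17.4278 ms
Processing delay = 0.5 ms
Total one-way latency = 17.9278 ms


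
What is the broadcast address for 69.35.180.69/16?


Network: 69.35.0.0/16
Host bits = 16
Set all host bits to 1:
Broadcast: 69.35.255.255


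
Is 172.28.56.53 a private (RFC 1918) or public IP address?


RFC 1918 private ranges:
  10.0.0.0/8 (10.0.0.0 - 10.255.255.255)
  172.16.0.0/12 (172.16.0.0 - 172.31.255.255)
  192.168.0.0/16 (192.168.0.0 - 192.168.255.255)
Private (in 172.16.0.0/12)


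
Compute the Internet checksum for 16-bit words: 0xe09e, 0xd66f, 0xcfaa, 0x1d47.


Sum all words (with carry folding):
+ 0xe09e = 0xe09e
+ 0xd66f = 0xb70e
+ 0xcfaa = 0x86b9
+ 0x1d47 = 0xa400
One's complement: ~0xa400
Checksum = 0x5bff


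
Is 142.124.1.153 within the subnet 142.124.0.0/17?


Subnet network: 142.124.0.0
Test IP AND mask: 142.124.0.0
Yes, 142.124.1.153 is in 142.124.0.0/17


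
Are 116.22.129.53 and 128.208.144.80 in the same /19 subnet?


Mask: 255.255.224.0
116.22.129.53 AND mask = 116.22.128.0
128.208.144.80 AND mask = 128.208.128.0
No, different subnets (116.22.128.0 vs 128.208.128.0)


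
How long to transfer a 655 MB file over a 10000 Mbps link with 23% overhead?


Effective throughput = 10000 * (1 - 23/100) = 7700 Mbps
File size in Mb = 655 * 8 = 5240 Mb
Time = 5240 / 7700
Time = 0.6805 seconds


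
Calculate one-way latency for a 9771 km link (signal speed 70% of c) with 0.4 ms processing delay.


Speed = 0.7 * 3e5 km/s = 210000 km/s
Propagation delay = 9771 / 210000 = 0.0465 s = 46.5286 ms
Processing delay = 0.4 ms
Total one-way latency = 46.9286 ms


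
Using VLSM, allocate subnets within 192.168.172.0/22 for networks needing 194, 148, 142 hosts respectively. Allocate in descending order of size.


194 hosts -> /24 (254 usable): 192.168.172.0/24
148 hosts -> /24 (254 usable): 192.168.173.0/24
142 hosts -> /24 (254 usable): 192.168.174.0/24
Allocation: 192.168.172.0/24 (194 hosts, 254 usable); 192.168.173.0/24 (148 hosts, 254 usable); 192.168.174.0/24 (142 hosts, 254 usable)


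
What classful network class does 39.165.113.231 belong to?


First octet: 39
Binary: 00100111
0xxxxxxx -> Class A (1-126)
Class A, default mask 255.0.0.0 (/8)


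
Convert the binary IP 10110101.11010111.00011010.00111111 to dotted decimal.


10110101 = 181
11010111 = 215
00011010 = 26
00111111 = 63
IP: 181.215.26.63


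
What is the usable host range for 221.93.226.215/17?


Network: 221.93.128.0
Broadcast: 221.93.255.255
First usable = network + 1
Last usable = broadcast - 1
Range: 221.93.128.1 to 221.93.255.254


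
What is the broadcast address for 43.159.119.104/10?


Network: 43.128.0.0/10
Host bits = 22
Set all host bits to 1:
Broadcast: 43.191.255.255


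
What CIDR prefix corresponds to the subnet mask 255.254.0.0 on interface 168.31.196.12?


Binary: 11111111.11111110.00000000.00000000
Count leading 1s
Prefix: /15


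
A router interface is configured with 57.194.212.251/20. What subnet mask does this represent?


/20 means 20 network bits, 12 host bits
Binary: 11111111111111111111000000000000
Mask: 255.255.240.0


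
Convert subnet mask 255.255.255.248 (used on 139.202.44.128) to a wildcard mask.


Subnet mask: 255.255.255.248
Wildcard = 255.255.255.255 - subnet mask
255 - 255 = 0
255 - 255 = 0
255 - 255 = 0
255 - 248 = 7
Wildcard: 0.0.0.7


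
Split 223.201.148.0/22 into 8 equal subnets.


New prefix = 22 + 3 = 25
Each subnet has 128 addresses
  223.201.148.0/25
  223.201.148.128/25
  223.201.149.0/25
  223.201.149.128/25
  223.201.150.0/25
  223.201.150.128/25
  223.201.151.0/25
  223.201.151.128/25
Subnets: 223.201.148.0/25, 223.201.148.128/25, 223.201.149.0/25, 223.201.149.128/25, 223.201.150.0/25, 223.201.150.128/25, 223.201.151.0/25, 223.201.151.128/25


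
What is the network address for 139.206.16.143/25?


IP:   10001011.11001110.00010000.10001111
Mask: 11111111.11111111.11111111.10000000
AND operation:
Net:  10001011.11001110.00010000.10000000
Network: 139.206.16.128/25


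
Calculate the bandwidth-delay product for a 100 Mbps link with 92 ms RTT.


BDP = bandwidth * RTT
= 100 Mbps * 92 ms
= 100 * 1e6 * 92 / 1000 bits
= 9200000 bits
= 1150000 bytes
= 1123.0469 KB
BDP = 9200000 bits (1150000 bytes)


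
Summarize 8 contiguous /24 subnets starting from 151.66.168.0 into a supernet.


Original prefix: /24
Number of subnets: 8 = 2^3
New prefix = 24 - 3 = 21
Supernet: 151.66.168.0/21


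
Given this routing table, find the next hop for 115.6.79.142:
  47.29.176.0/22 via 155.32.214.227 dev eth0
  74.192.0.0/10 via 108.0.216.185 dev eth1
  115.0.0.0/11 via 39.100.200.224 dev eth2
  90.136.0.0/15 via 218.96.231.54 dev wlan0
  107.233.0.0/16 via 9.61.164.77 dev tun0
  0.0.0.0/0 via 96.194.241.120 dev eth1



Longest prefix match for 115.6.79.142:
  /22 47.29.176.0: no
  /10 74.192.0.0: no
  /11 115.0.0.0: MATCH
  /15 90.136.0.0: no
  /16 107.233.0.0: no
  /0 0.0.0.0: MATCH
Selected: next-hop 39.100.200.224 via eth2 (matched /11)


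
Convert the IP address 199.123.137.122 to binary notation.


199 = 11000111
123 = 01111011
137 = 10001001
122 = 01111010
Binary: 11000111.01111011.10001001.01111010


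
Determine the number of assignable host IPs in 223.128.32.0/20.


Host bits = 32 - 20 = 12
Total addresses = 2^12 = 4096
Usable = total - 2 (network and broadcast)
Usable hosts: 4094


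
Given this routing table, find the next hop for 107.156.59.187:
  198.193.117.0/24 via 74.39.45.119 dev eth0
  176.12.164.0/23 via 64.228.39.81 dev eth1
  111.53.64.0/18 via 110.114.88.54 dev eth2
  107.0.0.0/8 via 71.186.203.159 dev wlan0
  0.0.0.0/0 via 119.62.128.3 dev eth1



Longest prefix match for 107.156.59.187:
  /24 198.193.117.0: no
  /23 176.12.164.0: no
  /18 111.53.64.0: no
  /8 107.0.0.0: MATCH
  /0 0.0.0.0: MATCH
Selected: next-hop 71.186.203.159 via wlan0 (matched /8)


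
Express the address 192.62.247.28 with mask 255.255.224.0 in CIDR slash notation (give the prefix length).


Binary: 11111111.11111111.11100000.00000000
Count leading 1s
Prefix: /19


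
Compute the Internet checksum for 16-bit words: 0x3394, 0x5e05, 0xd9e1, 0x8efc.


Sum all words (with carry folding):
+ 0x3394 = 0x3394
+ 0x5e05 = 0x9199
+ 0xd9e1 = 0x6b7b
+ 0x8efc = 0xfa77
One's complement: ~0xfa77
Checksum = 0x0588


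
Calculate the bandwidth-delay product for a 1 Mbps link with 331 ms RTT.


BDP = bandwidth * RTT
= 1 Mbps * 331 ms
= 1 * 1e6 * 331 / 1000 bits
= 331000 bits
= 41375 bytes
= 40.4053 KB
BDP = 331000 bits (41375 bytes)


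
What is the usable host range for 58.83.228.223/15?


Network: 58.82.0.0
Broadcast: 58.83.255.255
First usable = network + 1
Last usable = broadcast - 1
Range: 58.82.0.1 to 58.83.255.254


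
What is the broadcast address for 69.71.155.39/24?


Network: 69.71.155.0/24
Host bits = 8
Set all host bits to 1:
Broadcast: 69.71.155.255


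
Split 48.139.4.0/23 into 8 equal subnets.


New prefix = 23 + 3 = 26
Each subnet has 64 addresses
  48.139.4.0/26
  48.139.4.64/26
  48.139.4.128/26
  48.139.4.192/26
  48.139.5.0/26
  48.139.5.64/26
  48.139.5.128/26
  48.139.5.192/26
Subnets: 48.139.4.0/26, 48.139.4.64/26, 48.139.4.128/26, 48.139.4.192/26, 48.139.5.0/26, 48.139.5.64/26, 48.139.5.128/26, 48.139.5.192/26


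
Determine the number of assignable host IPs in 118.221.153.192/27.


Host bits = 32 - 27 = 5
Total addresses = 2^5 = 32
Usable = total - 2 (network and broadcast)
Usable hosts: 30


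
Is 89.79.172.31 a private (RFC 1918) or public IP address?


RFC 1918 private ranges:
  10.0.0.0/8 (10.0.0.0 - 10.255.255.255)
  172.16.0.0/12 (172.16.0.0 - 172.31.255.255)
  192.168.0.0/16 (192.168.0.0 - 192.168.255.255)
Public (not in any RFC 1918 range)


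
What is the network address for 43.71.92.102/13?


IP:   00101011.01000111.01011100.01100110
Mask: 11111111.11111000.00000000.00000000
AND operation:
Net:  00101011.01000000.00000000.00000000
Network: 43.64.0.0/13


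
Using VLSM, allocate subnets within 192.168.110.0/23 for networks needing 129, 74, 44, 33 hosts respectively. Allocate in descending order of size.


129 hosts -> /24 (254 usable): 192.168.110.0/24
74 hosts -> /25 (126 usable): 192.168.111.0/25
44 hosts -> /26 (62 usable): 192.168.111.128/26
33 hosts -> /26 (62 usable): 192.168.111.192/26
Allocation: 192.168.110.0/24 (129 hosts, 254 usable); 192.168.111.0/25 (74 hosts, 126 usable); 192.168.111.128/26 (44 hosts, 62 usable); 192.168.111.192/26 (33 hosts, 62 usable)


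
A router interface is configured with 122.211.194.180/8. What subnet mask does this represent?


/8 means 8 network bits, 24 host bits
Binary: 11111111000000000000000000000000
Mask: 255.0.0.0


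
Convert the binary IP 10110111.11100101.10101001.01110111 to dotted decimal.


10110111 = 183
11100101 = 229
10101001 = 169
01110111 = 119
IP: 183.229.169.119


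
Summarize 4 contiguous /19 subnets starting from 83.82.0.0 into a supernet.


Original prefix: /19
Number of subnets: 4 = 2^2
New prefix = 19 - 2 = 17
Supernet: 83.82.0.0/17


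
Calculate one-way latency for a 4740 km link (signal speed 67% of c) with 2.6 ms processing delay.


Speed = 0.67 * 3e5 km/s = 201000 km/s
Propagation delay = 4740 / 201000 = 0.0236 s = 23.5821 ms
Processing delay = 2.6 ms
Total one-way latency = 26.1821 ms


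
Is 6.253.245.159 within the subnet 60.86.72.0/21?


Subnet network: 60.86.72.0
Test IP AND mask: 6.253.240.0
No, 6.253.245.159 is not in 60.86.72.0/21


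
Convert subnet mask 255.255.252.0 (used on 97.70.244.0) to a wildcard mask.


Subnet mask: 255.255.252.0
Wildcard = 255.255.255.255 - subnet mask
255 - 255 = 0
255 - 255 = 0
255 - 252 = 3
255 - 0 = 255
Wildcard: 0.0.3.255


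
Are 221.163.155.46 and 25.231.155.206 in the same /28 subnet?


Mask: 255.255.255.240
221.163.155.46 AND mask = 221.163.155.32
25.231.155.206 AND mask = 25.231.155.192
No, different subnets (221.163.155.32 vs 25.231.155.192)


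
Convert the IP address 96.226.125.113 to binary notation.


96 = 01100000
226 = 11100010
125 = 01111101
113 = 01110001
Binary: 01100000.11100010.01111101.01110001


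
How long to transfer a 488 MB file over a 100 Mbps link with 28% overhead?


Effective throughput = 100 * (1 - 28/100) = 72 Mbps
File size in Mb = 488 * 8 = 3904 Mb
Time = 3904 / 72
Time = 54.2222 seconds


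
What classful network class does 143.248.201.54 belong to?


First octet: 143
Binary: 10001111
10xxxxxx -> Class B (128-191)
Class B, default mask 255.255.0.0 (/16)


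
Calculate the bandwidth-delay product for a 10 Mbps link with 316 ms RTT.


BDP = bandwidth * RTT
= 10 Mbps * 316 ms
= 10 * 1e6 * 316 / 1000 bits
= 3160000 bits
= 395000 bytes
= 385.7422 KB
BDP = 3160000 bits (395000 bytes)


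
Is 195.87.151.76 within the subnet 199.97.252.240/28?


Subnet network: 199.97.252.240
Test IP AND mask: 195.87.151.64
No, 195.87.151.76 is not in 199.97.252.240/28


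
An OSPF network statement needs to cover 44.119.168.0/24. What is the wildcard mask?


Subnet mask: 255.255.255.0
Wildcard = 255.255.255.255 - subnet mask
255 - 255 = 0
255 - 255 = 0
255 - 255 = 0
255 - 0 = 255
Wildcard: 0.0.0.255


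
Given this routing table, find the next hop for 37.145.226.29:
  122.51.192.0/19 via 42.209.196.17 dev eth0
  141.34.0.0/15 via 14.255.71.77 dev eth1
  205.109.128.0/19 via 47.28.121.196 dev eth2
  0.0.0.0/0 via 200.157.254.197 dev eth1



Longest prefix match for 37.145.226.29:
  /19 122.51.192.0: no
  /15 141.34.0.0: no
  /19 205.109.128.0: no
  /0 0.0.0.0: MATCH
Selected: next-hop 200.157.254.197 via eth1 (matched /0)


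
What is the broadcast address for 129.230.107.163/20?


Network: 129.230.96.0/20
Host bits = 12
Set all host bits to 1:
Broadcast: 129.230.111.255


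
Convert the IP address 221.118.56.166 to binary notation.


221 = 11011101
118 = 01110110
56 = 00111000
166 = 10100110
Binary: 11011101.01110110.00111000.10100110


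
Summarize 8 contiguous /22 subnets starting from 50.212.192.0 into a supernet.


Original prefix: /22
Number of subnets: 8 = 2^3
New prefix = 22 - 3 = 19
Supernet: 50.212.192.0/19


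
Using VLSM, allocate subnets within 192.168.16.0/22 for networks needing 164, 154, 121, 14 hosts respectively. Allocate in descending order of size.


164 hosts -> /24 (254 usable): 192.168.16.0/24
154 hosts -> /24 (254 usable): 192.168.17.0/24
121 hosts -> /25 (126 usable): 192.168.18.0/25
14 hosts -> /28 (14 usable): 192.168.18.128/28
Allocation: 192.168.16.0/24 (164 hosts, 254 usable); 192.168.17.0/24 (154 hosts, 254 usable); 192.168.18.0/25 (121 hosts, 126 usable); 192.168.18.128/28 (14 hosts, 14 usable)


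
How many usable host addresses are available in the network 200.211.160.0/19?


Host bits = 32 - 19 = 13
Total addresses = 2^13 = 8192
Usable = total - 2 (network and broadcast)
Usable hosts: 8190


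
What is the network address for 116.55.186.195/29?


IP:   01110100.00110111.10111010.11000011
Mask: 11111111.11111111.11111111.11111000
AND operation:
Net:  01110100.00110111.10111010.11000000
Network: 116.55.186.192/29


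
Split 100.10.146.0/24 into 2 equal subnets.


New prefix = 24 + 1 = 25
Each subnet has 128 addresses
  100.10.146.0/25
  100.10.146.128/25
Subnets: 100.10.146.0/25, 100.10.146.128/25


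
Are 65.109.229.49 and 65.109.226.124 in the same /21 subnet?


Mask: 255.255.248.0
65.109.229.49 AND mask = 65.109.224.0
65.109.226.124 AND mask = 65.109.224.0
Yes, same subnet (65.109.224.0)


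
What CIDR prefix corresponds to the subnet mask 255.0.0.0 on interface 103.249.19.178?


Binary: 11111111.00000000.00000000.00000000
Count leading 1s
Prefix: /8


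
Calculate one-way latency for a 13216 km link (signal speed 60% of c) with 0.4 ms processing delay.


Speed = 0.6 * 3e5 km/s = 180000 km/s
Propagation delay = 13216 / 180000 = 0.0734 s = 73.4222 ms
Processing delay = 0.4 ms
Total one-way latency = 73.8222 ms


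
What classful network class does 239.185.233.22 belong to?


First octet: 239
Binary: 11101111
1110xxxx -> Class D (224-239)
Class D (multicast), default mask N/A


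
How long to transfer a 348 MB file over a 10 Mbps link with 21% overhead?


Effective throughput = 10 * (1 - 21/100) = 7.9 Mbps
File size in Mb = 348 * 8 = 2784 Mb
Time = 2784 / 7.9
Time = 352.4051 seconds


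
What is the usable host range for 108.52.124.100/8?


Network: 108.0.0.0
Broadcast: 108.255.255.255
First usable = network + 1
Last usable = broadcast - 1
Range: 108.0.0.1 to 108.255.255.254


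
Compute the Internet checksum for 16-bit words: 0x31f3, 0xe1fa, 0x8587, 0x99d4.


Sum all words (with carry folding):
+ 0x31f3 = 0x31f3
+ 0xe1fa = 0x13ee
+ 0x8587 = 0x9975
+ 0x99d4 = 0x334a
One's complement: ~0x334a
Checksum = 0xccb5


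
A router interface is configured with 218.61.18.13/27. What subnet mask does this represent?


/27 means 27 network bits, 5 host bits
Binary: 11111111111111111111111111100000
Mask: 255.255.255.224


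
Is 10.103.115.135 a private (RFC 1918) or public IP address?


RFC 1918 private ranges:
  10.0.0.0/8 (10.0.0.0 - 10.255.255.255)
  172.16.0.0/12 (172.16.0.0 - 172.31.255.255)
  192.168.0.0/16 (192.168.0.0 - 192.168.255.255)
Private (in 10.0.0.0/8)


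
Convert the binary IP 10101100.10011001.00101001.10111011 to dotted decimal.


10101100 = 172
10011001 = 153
00101001 = 41
10111011 = 187
IP: 172.153.41.187


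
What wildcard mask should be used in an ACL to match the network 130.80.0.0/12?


Subnet mask: 255.240.0.0
Wildcard = 255.255.255.255 - subnet mask
255 - 255 = 0
255 - 240 = 15
255 - 0 = 255
255 - 0 = 255
Wildcard: 0.15.255.255


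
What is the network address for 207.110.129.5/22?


IP:   11001111.01101110.10000001.00000101
Mask: 11111111.11111111.11111100.00000000
AND operation:
Net:  11001111.01101110.10000000.00000000
Network: 207.110.128.0/22


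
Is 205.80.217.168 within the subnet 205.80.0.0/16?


Subnet network: 205.80.0.0
Test IP AND mask: 205.80.0.0
Yes, 205.80.217.168 is in 205.80.0.0/16


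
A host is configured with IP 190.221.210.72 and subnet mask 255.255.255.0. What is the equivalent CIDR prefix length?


Binary: 11111111.11111111.11111111.00000000
Count leading 1s
Prefix: /24


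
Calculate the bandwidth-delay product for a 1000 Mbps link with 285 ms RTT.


BDP = bandwidth * RTT
= 1000 Mbps * 285 ms
= 1000 * 1e6 * 285 / 1000 bits
= 285000000 bits
= 35625000 bytes
= 34790.0391 KB
BDP = 285000000 bits (35625000 bytes)


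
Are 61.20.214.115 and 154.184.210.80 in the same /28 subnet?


Mask: 255.255.255.240
61.20.214.115 AND mask = 61.20.214.112
154.184.210.80 AND mask = 154.184.210.80
No, different subnets (61.20.214.112 vs 154.184.210.80)


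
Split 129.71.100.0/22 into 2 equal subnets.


New prefix = 22 + 1 = 23
Each subnet has 512 addresses
  129.71.100.0/23
  129.71.102.0/23
Subnets: 129.71.100.0/23, 129.71.102.0/23


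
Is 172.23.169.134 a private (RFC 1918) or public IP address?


RFC 1918 private ranges:
  10.0.0.0/8 (10.0.0.0 - 10.255.255.255)
  172.16.0.0/12 (172.16.0.0 - 172.31.255.255)
  192.168.0.0/16 (192.168.0.0 - 192.168.255.255)
Private (in 172.16.0.0/12)


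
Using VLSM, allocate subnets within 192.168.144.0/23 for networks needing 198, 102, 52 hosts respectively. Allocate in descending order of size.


198 hosts -> /24 (254 usable): 192.168.144.0/24
102 hosts -> /25 (126 usable): 192.168.145.0/25
52 hosts -> /26 (62 usable): 192.168.145.128/26
Allocation: 192.168.144.0/24 (198 hosts, 254 usable); 192.168.145.0/25 (102 hosts, 126 usable); 192.168.145.128/26 (52 hosts, 62 usable)


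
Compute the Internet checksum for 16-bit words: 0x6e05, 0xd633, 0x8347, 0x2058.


Sum all words (with carry folding):
+ 0x6e05 = 0x6e05
+ 0xd633 = 0x4439
+ 0x8347 = 0xc780
+ 0x2058 = 0xe7d8
One's complement: ~0xe7d8
Checksum = 0x1827


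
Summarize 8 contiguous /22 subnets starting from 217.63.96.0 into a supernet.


Original prefix: /22
Number of subnets: 8 = 2^3
New prefix = 22 - 3 = 19
Supernet: 217.63.96.0/19


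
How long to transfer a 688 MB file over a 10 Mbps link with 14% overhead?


Effective throughput = 10 * (1 - 14/100) = 8.6 Mbps
File size in Mb = 688 * 8 = 5504 Mb
Time = 5504 / 8.6
Time = 640 seconds


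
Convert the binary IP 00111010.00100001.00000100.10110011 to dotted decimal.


00111010 = 58
00100001 = 33
00000100 = 4
10110011 = 179
IP: 58.33.4.179


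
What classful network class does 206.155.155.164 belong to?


First octet: 206
Binary: 11001110
110xxxxx -> Class C (192-223)
Class C, default mask 255.255.255.0 (/24)


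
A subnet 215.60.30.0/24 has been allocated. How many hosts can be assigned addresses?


Host bits = 32 - 24 = 8
Total addresses = 2^8 = 256
Usable = total - 2 (network and broadcast)
Usable hosts: 254


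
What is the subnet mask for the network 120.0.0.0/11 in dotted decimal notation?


/11 means 11 network bits, 21 host bits
Binary: 11111111111000000000000000000000
Mask: 255.224.0.0


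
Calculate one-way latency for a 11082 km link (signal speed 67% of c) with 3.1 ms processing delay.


Speed = 0.67 * 3e5 km/s = 201000 km/s
Propagation delay = 11082 / 201000 = 0.0551 s = 55.1343 ms
Processing delay = 3.1 ms
Total one-way latency = 58.2343 ms


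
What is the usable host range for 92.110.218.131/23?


Network: 92.110.218.0
Broadcast: 92.110.219.255
First usable = network + 1
Last usable = broadcast - 1
Range: 92.110.218.1 to 92.110.219.254


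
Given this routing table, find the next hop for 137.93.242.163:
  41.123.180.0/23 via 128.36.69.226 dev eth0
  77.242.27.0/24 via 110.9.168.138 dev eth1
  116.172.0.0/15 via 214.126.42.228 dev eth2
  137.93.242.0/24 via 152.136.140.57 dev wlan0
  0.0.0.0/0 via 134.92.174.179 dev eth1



Longest prefix match for 137.93.242.163:
  /23 41.123.180.0: no
  /24 77.242.27.0: no
  /15 116.172.0.0: no
  /24 137.93.242.0: MATCH
  /0 0.0.0.0: MATCH
Selected: next-hop 152.136.140.57 via wlan0 (matched /24)


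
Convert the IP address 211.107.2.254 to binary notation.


211 = 11010011
107 = 01101011
2 = 00000010
254 = 11111110
Binary: 11010011.01101011.00000010.11111110


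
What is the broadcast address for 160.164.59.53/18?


Network: 160.164.0.0/18
Host bits = 14
Set all host bits to 1:
Broadcast: 160.164.63.255


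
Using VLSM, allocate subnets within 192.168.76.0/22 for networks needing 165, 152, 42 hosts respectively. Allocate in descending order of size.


165 hosts -> /24 (254 usable): 192.168.76.0/24
152 hosts -> /24 (254 usable): 192.168.77.0/24
42 hosts -> /26 (62 usable): 192.168.78.0/26
Allocation: 192.168.76.0/24 (165 hosts, 254 usable); 192.168.77.0/24 (152 hosts, 254 usable); 192.168.78.0/26 (42 hosts, 62 usable)


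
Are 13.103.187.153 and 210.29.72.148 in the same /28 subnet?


Mask: 255.255.255.240
13.103.187.153 AND mask = 13.103.187.144
210.29.72.148 AND mask = 210.29.72.144
No, different subnets (13.103.187.144 vs 210.29.72.144)


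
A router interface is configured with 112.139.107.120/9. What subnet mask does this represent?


/9 means 9 network bits, 23 host bits
Binary: 11111111100000000000000000000000
Mask: 255.128.0.0


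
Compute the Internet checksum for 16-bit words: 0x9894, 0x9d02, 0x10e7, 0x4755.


Sum all words (with carry folding):
+ 0x9894 = 0x9894
+ 0x9d02 = 0x3597
+ 0x10e7 = 0x467e
+ 0x4755 = 0x8dd3
One's complement: ~0x8dd3
Checksum = 0x722c


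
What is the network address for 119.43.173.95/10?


IP:   01110111.00101011.10101101.01011111
Mask: 11111111.11000000.00000000.00000000
AND operation:
Net:  01110111.00000000.00000000.00000000
Network: 119.0.0.0/10


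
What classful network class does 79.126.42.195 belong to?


First octet: 79
Binary: 01001111
0xxxxxxx -> Class A (1-126)
Class A, default mask 255.0.0.0 (/8)


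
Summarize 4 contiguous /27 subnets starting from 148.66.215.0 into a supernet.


Original prefix: /27
Number of subnets: 4 = 2^2
New prefix = 27 - 2 = 25
Supernet: 148.66.215.0/25


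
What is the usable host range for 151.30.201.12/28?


Network: 151.30.201.0
Broadcast: 151.30.201.15
First usable = network + 1
Last usable = broadcast - 1
Range: 151.30.201.1 to 151.30.201.14


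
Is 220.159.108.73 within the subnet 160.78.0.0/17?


Subnet network: 160.78.0.0
Test IP AND mask: 220.159.0.0
No, 220.159.108.73 is not in 160.78.0.0/17


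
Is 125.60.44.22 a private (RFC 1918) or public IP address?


RFC 1918 private ranges:
  10.0.0.0/8 (10.0.0.0 - 10.255.255.255)
  172.16.0.0/12 (172.16.0.0 - 172.31.255.255)
  192.168.0.0/16 (192.168.0.0 - 192.168.255.255)
Public (not in any RFC 1918 range)


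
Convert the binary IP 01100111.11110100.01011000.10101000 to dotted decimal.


01100111 = 103
11110100 = 244
01011000 = 88
10101000 = 168
IP: 103.244.88.168


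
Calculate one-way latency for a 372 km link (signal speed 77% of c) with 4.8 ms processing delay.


Speed = 0.77 * 3e5 km/s = 231000 km/s
Propagation delay = 372 / 231000 = 0.0016 s = 1.6104 ms
Processing delay = 4.8 ms
Total one-way latency = 6.4104 ms


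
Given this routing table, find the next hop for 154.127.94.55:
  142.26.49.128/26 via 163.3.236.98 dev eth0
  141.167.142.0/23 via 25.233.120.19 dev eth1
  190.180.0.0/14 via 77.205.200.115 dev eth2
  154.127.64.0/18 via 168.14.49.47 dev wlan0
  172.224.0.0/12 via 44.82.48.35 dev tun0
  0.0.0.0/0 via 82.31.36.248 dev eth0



Longest prefix match for 154.127.94.55:
  /26 142.26.49.128: no
  /23 141.167.142.0: no
  /14 190.180.0.0: no
  /18 154.127.64.0: MATCH
  /12 172.224.0.0: no
  /0 0.0.0.0: MATCH
Selected: next-hop 168.14.49.47 via wlan0 (matched /18)


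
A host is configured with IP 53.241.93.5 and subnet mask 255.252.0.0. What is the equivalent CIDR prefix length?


Binary: 11111111.11111100.00000000.00000000
Count leading 1s
Prefix: /14


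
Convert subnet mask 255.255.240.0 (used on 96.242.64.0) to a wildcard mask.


Subnet mask: 255.255.240.0
Wildcard = 255.255.255.255 - subnet mask
255 - 255 = 0
255 - 255 = 0
255 - 240 = 15
255 - 0 = 255
Wildcard: 0.0.15.255


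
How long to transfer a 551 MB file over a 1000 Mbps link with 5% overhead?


Effective throughput = 1000 * (1 - 5/100) = 950 Mbps
File size in Mb = 551 * 8 = 4408 Mb
Time = 4408 / 950
Time = 4.64 seconds


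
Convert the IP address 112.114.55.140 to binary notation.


112 = 01110000
114 = 01110010
55 = 00110111
140 = 10001100
Binary: 01110000.01110010.00110111.10001100


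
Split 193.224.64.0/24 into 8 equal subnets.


New prefix = 24 + 3 = 27
Each subnet has 32 addresses
  193.224.64.0/27
  193.224.64.32/27
  193.224.64.64/27
  193.224.64.96/27
  193.224.64.128/27
  193.224.64.160/27
  193.224.64.192/27
  193.224.64.224/27
Subnets: 193.224.64.0/27, 193.224.64.32/27, 193.224.64.64/27, 193.224.64.96/27, 193.224.64.128/27, 193.224.64.160/27, 193.224.64.192/27, 193.224.64.224/27


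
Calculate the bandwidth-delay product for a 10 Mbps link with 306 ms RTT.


BDP = bandwidth * RTT
= 10 Mbps * 306 ms
= 10 * 1e6 * 306 / 1000 bits
= 3060000 bits
= 382500 bytes
= 373.5352 KB
BDP = 3060000 bits (382500 bytes)


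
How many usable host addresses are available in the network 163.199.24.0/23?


Host bits = 32 - 23 = 9
Total addresses = 2^9 = 512
Usable = total - 2 (network and broadcast)
Usable hosts: 510


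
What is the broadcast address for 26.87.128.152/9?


Network: 26.0.0.0/9
Host bits = 23
Set all host bits to 1:
Broadcast: 26.127.255.255


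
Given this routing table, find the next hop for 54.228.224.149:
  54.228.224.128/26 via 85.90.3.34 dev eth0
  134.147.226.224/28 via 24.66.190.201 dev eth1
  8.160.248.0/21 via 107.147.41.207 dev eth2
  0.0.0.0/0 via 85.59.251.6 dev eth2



Longest prefix match for 54.228.224.149:
  /26 54.228.224.128: MATCH
  /28 134.147.226.224: no
  /21 8.160.248.0: no
  /0 0.0.0.0: MATCH
Selected: next-hop 85.90.3.34 via eth0 (matched /26)


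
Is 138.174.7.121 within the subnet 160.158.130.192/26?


Subnet network: 160.158.130.192
Test IP AND mask: 138.174.7.64
No, 138.174.7.121 is not in 160.158.130.192/26


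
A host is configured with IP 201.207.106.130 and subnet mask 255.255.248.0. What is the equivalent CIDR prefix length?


Binary: 11111111.11111111.11111000.00000000
Count leading 1s
Prefix: /21


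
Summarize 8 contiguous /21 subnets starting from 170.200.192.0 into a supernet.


Original prefix: /21
Number of subnets: 8 = 2^3
New prefix = 21 - 3 = 18
Supernet: 170.200.192.0/18


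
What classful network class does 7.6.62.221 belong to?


First octet: 7
Binary: 00000111
0xxxxxxx -> Class A (1-126)
Class A, default mask 255.0.0.0 (/8)


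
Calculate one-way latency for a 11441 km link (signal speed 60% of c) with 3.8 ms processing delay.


Speed = 0.6 * 3e5 km/s = 180000 km/s
Propagation delay = 11441 / 180000 = 0.0636 s = 63.5611 ms
Processing delay = 3.8 ms
Total one-way latency = 67.3611 ms


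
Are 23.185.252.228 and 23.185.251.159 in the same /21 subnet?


Mask: 255.255.248.0
23.185.252.228 AND mask = 23.185.248.0
23.185.251.159 AND mask = 23.185.248.0
Yes, same subnet (23.185.248.0)


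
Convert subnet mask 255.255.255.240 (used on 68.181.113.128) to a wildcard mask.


Subnet mask: 255.255.255.240
Wildcard = 255.255.255.255 - subnet mask
255 - 255 = 0
255 - 255 = 0
255 - 255 = 0
255 - 240 = 15
Wildcard: 0.0.0.15


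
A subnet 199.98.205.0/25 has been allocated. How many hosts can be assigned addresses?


Host bits = 32 - 25 = 7
Total addresses = 2^7 = 128
Usable = total - 2 (network and broadcast)
Usable hosts: 126


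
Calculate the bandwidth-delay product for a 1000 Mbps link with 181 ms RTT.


BDP = bandwidth * RTT
= 1000 Mbps * 181 ms
= 1000 * 1e6 * 181 / 1000 bits
= 181000000 bits
= 22625000 bytes
= 22094.7266 KB
BDP = 181000000 bits (22625000 bytes)


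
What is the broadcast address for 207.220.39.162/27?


Network: 207.220.39.160/27
Host bits = 5
Set all host bits to 1:
Broadcast: 207.220.39.191


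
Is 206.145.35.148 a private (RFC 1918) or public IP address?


RFC 1918 private ranges:
  10.0.0.0/8 (10.0.0.0 - 10.255.255.255)
  172.16.0.0/12 (172.16.0.0 - 172.31.255.255)
  192.168.0.0/16 (192.168.0.0 - 192.168.255.255)
Public (not in any RFC 1918 range)
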